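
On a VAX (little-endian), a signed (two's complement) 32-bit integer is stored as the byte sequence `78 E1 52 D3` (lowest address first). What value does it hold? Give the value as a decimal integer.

Little-endian: lowest address holds the least-significant byte.
Reassemble most-significant byte first: D3 52 E1 78 → 0xD352E178.
Top bit is set, so as a signed 32-bit value this is 0xD352E178 − 2^32 = -749543048.

-749543048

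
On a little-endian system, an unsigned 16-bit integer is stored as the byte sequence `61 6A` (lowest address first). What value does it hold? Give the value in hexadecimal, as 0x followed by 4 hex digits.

In little-endian order the low byte comes first in memory.
Reassemble most-significant byte first: 6A 61 → 0x6A61.

0x6A61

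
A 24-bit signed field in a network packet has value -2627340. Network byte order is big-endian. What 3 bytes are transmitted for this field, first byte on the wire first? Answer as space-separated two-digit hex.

Two's complement of -2627340 in 24 bits: 2627340 = 0x28170C; invert → 0xD7E8F3; add 1 → 0xD7E8F4.
Split into bytes (most-significant first): D7 E8 F4.
In big-endian order the high byte comes first in memory.
So the memory order matches the most-significant-first order: D7 E8 F4.

D7 E8 F4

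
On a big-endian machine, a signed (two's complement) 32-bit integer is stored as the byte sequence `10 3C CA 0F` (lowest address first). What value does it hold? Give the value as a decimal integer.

In big-endian order the high byte comes first in memory.
The bytes are already most-significant first: 0x103CCA0F.
0x103CCA0F = 272419343.

272419343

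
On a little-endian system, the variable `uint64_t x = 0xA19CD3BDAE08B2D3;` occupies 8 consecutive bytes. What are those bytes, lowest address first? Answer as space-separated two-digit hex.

Split into bytes (most-significant first): A1 9C D3 BD AE 08 B2 D3.
In little-endian order the low byte comes first in memory.
So at ascending addresses the bytes are D3 B2 08 AE BD D3 9C A1.

D3 B2 08 AE BD D3 9C A1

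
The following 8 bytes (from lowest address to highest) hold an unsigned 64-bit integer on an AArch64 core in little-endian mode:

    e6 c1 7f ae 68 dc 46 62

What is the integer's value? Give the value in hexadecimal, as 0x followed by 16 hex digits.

0x6246DC68AE7FC1E6

Little-endian: lowest address holds the least-significant byte.
Reassemble most-significant byte first: 62 46 DC 68 AE 7F C1 E6 → 0x6246DC68AE7FC1E6.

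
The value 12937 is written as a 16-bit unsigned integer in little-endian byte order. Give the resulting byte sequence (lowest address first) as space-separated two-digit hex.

89 32

12937 in hexadecimal, padded to 16 bits, is 0x3289.
Split into bytes (most-significant first): 32 89.
Little-endian: lowest address holds the least-significant byte.
So at ascending addresses the bytes are 89 32.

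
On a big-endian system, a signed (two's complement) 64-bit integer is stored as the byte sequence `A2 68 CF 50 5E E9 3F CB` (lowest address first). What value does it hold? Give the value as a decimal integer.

Big-endian: lowest address holds the most-significant byte.
The bytes are already most-significant first: 0xA268CF505EE93FCB.
Top bit is set, so as a signed 64-bit value this is 0xA268CF505EE93FCB − 2^64 = -6743912497890639925.

-6743912497890639925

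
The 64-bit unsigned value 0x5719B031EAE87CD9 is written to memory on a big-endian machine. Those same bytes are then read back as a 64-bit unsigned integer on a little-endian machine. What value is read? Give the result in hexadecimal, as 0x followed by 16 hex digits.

0xD97CE8EA31B01957

Stored big-endian, the bytes at ascending addresses are 57 19 B0 31 EA E8 7C D9.
Read back as little-endian, the first byte is least significant, giving 0xD97CE8EA31B01957.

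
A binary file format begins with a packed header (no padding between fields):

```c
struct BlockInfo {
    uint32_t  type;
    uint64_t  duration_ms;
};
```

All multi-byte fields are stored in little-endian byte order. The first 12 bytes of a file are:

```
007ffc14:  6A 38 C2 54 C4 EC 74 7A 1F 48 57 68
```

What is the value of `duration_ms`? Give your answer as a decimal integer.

7518557402954001604

`duration_ms` follows `type` (4 bytes), so it starts at byte offset 4 and occupies 8 bytes.
Bytes at offsets 4..11: C4 EC 74 7A 1F 48 57 68.
Little-endian: lowest address holds the least-significant byte.
Reassemble most-significant byte first: 68 57 48 1F 7A 74 EC C4 → 0x6857481F7A74ECC4.
0x6857481F7A74ECC4 = 7518557402954001604.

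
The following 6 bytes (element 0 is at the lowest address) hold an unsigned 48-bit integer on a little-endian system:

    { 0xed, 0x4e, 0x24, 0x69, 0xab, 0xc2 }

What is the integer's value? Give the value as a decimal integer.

Little-endian: lowest address holds the least-significant byte.
Reassemble most-significant byte first: C2 AB 69 24 4E ED → 0xC2AB69244EED.
0xC2AB69244EED = 214041459183341.

214041459183341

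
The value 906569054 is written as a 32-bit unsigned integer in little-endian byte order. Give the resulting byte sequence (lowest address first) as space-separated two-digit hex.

5E 25 09 36

906569054 in hexadecimal, padded to 32 bits, is 0x3609255E.
Split into bytes (most-significant first): 36 09 25 5E.
Little-endian: lowest address holds the least-significant byte.
So at ascending addresses the bytes are 5E 25 09 36.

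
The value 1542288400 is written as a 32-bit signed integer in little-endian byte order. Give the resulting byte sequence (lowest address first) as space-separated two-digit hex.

1542288400 in hexadecimal, padded to 32 bits, is 0x5BED7410.
Split into bytes (most-significant first): 5B ED 74 10.
Little-endian stores the least-significant byte at the lowest address.
So at ascending addresses the bytes are 10 74 ED 5B.

10 74 ED 5B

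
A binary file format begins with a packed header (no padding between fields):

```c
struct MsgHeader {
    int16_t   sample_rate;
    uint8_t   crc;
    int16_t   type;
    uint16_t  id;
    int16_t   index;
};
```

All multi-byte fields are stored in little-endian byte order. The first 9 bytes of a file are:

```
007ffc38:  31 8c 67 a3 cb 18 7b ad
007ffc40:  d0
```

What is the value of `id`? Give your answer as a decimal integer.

`id` follows `sample_rate` (2 B), `crc` (1 B), `type` (2 B), so it starts at offset 2 + 1 + 2 = 5 and occupies 2 bytes.
Bytes at offsets 5..6: 18 7B.
Little-endian stores the least-significant byte at the lowest address.
Reassemble most-significant byte first: 7B 18 → 0x7B18.
0x7B18 = 31512.

31512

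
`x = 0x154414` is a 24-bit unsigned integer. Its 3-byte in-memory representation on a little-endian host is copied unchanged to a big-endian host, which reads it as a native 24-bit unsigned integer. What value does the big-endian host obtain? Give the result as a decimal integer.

1328149

Stored little-endian, the bytes at ascending addresses are 14 44 15.
Read back as big-endian, the last byte is least significant, giving 0x144415.
0x144415 = 1328149.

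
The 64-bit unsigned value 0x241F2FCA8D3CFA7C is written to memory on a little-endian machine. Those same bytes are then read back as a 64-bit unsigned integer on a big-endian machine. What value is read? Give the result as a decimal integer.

9005576984560869156

Stored little-endian, the bytes at ascending addresses are 7C FA 3C 8D CA 2F 1F 24.
Read back as big-endian, the last byte is least significant, giving 0x7CFA3C8DCA2F1F24.
0x7CFA3C8DCA2F1F24 = 9005576984560869156.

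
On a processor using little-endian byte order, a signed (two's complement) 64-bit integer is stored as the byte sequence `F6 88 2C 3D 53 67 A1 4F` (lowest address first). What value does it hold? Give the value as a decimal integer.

5737981007452997878

Little-endian: lowest address holds the least-significant byte.
Reassemble most-significant byte first: 4F A1 67 53 3D 2C 88 F6 → 0x4FA167533D2C88F6.
0x4FA167533D2C88F6 = 5737981007452997878.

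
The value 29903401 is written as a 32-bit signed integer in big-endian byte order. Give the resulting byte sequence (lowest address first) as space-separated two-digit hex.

01 C8 4A 29

29903401 in hexadecimal, padded to 32 bits, is 0x01C84A29.
Split into bytes (most-significant first): 01 C8 4A 29.
In big-endian order the high byte comes first in memory.
So the memory order matches the most-significant-first order: 01 C8 4A 29.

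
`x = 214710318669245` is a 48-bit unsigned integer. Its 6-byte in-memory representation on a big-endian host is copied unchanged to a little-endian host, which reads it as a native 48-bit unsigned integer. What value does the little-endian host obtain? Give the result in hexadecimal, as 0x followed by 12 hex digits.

0xBD1D462447C3

214710318669245 in 48-bit hexadecimal is 0xC34724461DBD.
Stored big-endian, the bytes at ascending addresses are C3 47 24 46 1D BD.
Read back as little-endian, the first byte is least significant, giving 0xBD1D462447C3.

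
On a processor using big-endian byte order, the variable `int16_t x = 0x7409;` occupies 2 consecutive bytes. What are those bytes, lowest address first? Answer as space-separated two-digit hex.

Split into bytes (most-significant first): 74 09.
In big-endian order the high byte comes first in memory.
So the memory order matches the most-significant-first order: 74 09.

74 09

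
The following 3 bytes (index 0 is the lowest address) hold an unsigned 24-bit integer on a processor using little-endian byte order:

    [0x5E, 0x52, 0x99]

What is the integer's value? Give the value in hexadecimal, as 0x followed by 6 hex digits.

0x99525E

In little-endian order the low byte comes first in memory.
Reassemble most-significant byte first: 99 52 5E → 0x99525E.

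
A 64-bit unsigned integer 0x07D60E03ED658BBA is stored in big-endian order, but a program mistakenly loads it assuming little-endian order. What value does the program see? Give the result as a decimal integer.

13441949581450335751

Stored big-endian, the bytes at ascending addresses are 07 D6 0E 03 ED 65 8B BA.
Read back as little-endian, the first byte is least significant, giving 0xBA8B65ED030ED607.
0xBA8B65ED030ED607 = 13441949581450335751.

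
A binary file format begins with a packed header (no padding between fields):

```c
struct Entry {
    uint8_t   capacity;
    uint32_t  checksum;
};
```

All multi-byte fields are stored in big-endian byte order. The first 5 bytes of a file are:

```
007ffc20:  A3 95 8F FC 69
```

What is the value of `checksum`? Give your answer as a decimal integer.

`checksum` follows `capacity` (1 byte), so it starts at byte offset 1 and occupies 4 bytes.
Bytes at offsets 1..4: 95 8F FC 69.
In big-endian order the high byte comes first in memory.
The bytes are already most-significant first: 0x958FFC69.
0x958FFC69 = 2509241449.

2509241449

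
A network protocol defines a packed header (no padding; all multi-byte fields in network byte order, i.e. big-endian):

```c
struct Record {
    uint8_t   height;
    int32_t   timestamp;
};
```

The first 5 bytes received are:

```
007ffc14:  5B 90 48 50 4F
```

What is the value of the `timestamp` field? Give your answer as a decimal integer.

`timestamp` follows `height` (1 byte), so it starts at byte offset 1 and occupies 4 bytes.
Bytes at offsets 1..4: 90 48 50 4F.
In big-endian order the high byte comes first in memory.
The bytes are already most-significant first: 0x9048504F.
Top bit is set, so as a signed 32-bit value this is 0x9048504F − 2^32 = -1874309041.

-1874309041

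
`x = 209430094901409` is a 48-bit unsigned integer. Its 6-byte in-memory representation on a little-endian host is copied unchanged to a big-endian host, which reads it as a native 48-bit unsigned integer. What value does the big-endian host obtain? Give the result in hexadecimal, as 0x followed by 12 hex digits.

0xA17069BE79BE

209430094901409 in 48-bit hexadecimal is 0xBE79BE6970A1.
Stored little-endian, the bytes at ascending addresses are A1 70 69 BE 79 BE.
Read back as big-endian, the last byte is least significant, giving 0xA17069BE79BE.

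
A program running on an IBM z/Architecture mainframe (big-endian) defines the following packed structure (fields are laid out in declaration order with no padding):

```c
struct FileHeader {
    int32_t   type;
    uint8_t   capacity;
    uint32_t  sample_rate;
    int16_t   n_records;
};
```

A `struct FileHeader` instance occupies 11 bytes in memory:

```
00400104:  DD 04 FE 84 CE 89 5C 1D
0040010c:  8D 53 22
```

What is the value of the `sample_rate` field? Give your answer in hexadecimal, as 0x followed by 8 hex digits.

`sample_rate` follows `type` (4 B), `capacity` (1 B), so it starts at offset 4 + 1 = 5 and occupies 4 bytes.
Bytes at offsets 5..8: 89 5C 1D 8D.
Big-endian: lowest address holds the most-significant byte.
The bytes are already most-significant first: 0x895C1D8D.

0x895C1D8D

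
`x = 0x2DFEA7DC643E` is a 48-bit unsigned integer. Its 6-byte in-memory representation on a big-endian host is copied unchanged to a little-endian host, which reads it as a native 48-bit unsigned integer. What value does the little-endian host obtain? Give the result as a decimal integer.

68602919648813

Stored big-endian, the bytes at ascending addresses are 2D FE A7 DC 64 3E.
Read back as little-endian, the first byte is least significant, giving 0x3E64DCA7FE2D.
0x3E64DCA7FE2D = 68602919648813.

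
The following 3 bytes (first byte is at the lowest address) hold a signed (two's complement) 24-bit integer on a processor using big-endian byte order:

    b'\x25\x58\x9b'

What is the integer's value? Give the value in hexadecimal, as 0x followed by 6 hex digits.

0x25589B

Big-endian stores the most-significant byte at the lowest address.
The bytes are already most-significant first: 0x25589B.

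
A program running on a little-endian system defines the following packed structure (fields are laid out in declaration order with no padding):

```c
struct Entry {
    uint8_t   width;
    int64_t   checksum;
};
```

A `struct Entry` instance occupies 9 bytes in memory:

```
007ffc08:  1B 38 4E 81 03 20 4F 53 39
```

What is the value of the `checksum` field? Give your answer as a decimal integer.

4130732282145230392

`checksum` follows `width` (1 byte), so it starts at byte offset 1 and occupies 8 bytes.
Bytes at offsets 1..8: 38 4E 81 03 20 4F 53 39.
Little-endian: lowest address holds the least-significant byte.
Reassemble most-significant byte first: 39 53 4F 20 03 81 4E 38 → 0x39534F2003814E38.
0x39534F2003814E38 = 4130732282145230392.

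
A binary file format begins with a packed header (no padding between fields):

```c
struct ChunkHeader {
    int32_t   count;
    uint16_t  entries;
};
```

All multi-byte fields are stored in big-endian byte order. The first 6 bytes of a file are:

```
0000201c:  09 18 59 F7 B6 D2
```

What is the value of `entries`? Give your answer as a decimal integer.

`entries` follows `count` (4 bytes), so it starts at byte offset 4 and occupies 2 bytes.
Bytes at offsets 4..5: B6 D2.
Big-endian stores the most-significant byte at the lowest address.
The bytes are already most-significant first: 0xB6D2.
0xB6D2 = 46802.

46802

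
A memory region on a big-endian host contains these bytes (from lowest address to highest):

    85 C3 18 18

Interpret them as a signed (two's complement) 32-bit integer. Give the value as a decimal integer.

In big-endian order the high byte comes first in memory.
The bytes are already most-significant first: 0x85C31818.
Top bit is set, so as a signed 32-bit value this is 0x85C31818 − 2^32 = -2050811880.

-2050811880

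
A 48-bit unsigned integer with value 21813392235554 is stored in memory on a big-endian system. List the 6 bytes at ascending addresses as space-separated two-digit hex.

13 D6 D3 7E DC 22

21813392235554 in hexadecimal, padded to 48 bits, is 0x13D6D37EDC22.
Split into bytes (most-significant first): 13 D6 D3 7E DC 22.
In big-endian order the high byte comes first in memory.
So the memory order matches the most-significant-first order: 13 D6 D3 7E DC 22.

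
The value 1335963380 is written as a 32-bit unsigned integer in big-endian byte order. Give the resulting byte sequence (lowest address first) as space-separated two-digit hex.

1335963380 in hexadecimal, padded to 32 bits, is 0x4FA12EF4.
Split into bytes (most-significant first): 4F A1 2E F4.
Big-endian stores the most-significant byte at the lowest address.
So the memory order matches the most-significant-first order: 4F A1 2E F4.

4F A1 2E F4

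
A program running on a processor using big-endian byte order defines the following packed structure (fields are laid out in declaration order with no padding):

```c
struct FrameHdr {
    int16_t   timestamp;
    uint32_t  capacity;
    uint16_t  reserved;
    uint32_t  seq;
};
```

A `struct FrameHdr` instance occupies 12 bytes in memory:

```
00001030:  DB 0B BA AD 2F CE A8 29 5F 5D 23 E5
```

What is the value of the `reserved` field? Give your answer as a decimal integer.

`reserved` follows `timestamp` (2 B), `capacity` (4 B), so it starts at offset 2 + 4 = 6 and occupies 2 bytes.
Bytes at offsets 6..7: A8 29.
Big-endian: lowest address holds the most-significant byte.
The bytes are already most-significant first: 0xA829.
0xA829 = 43049.

43049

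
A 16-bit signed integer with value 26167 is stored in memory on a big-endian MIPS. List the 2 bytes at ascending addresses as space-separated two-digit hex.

66 37

26167 in hexadecimal, padded to 16 bits, is 0x6637.
Split into bytes (most-significant first): 66 37.
Big-endian: lowest address holds the most-significant byte.
So the memory order matches the most-significant-first order: 66 37.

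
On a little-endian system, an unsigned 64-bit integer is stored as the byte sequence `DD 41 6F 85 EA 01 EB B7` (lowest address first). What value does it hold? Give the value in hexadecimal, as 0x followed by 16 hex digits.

0xB7EB01EA856F41DD

Little-endian: lowest address holds the least-significant byte.
Reassemble most-significant byte first: B7 EB 01 EA 85 6F 41 DD → 0xB7EB01EA856F41DD.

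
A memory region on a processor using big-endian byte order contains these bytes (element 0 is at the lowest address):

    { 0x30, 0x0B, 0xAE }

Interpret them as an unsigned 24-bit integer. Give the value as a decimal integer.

3148718

Big-endian: lowest address holds the most-significant byte.
The bytes are already most-significant first: 0x300BAE.
0x300BAE = 3148718.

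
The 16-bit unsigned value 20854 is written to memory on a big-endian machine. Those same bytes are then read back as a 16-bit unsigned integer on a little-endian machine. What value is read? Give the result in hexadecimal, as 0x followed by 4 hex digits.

0x7651

20854 in 16-bit hexadecimal is 0x5176.
Stored big-endian, the bytes at ascending addresses are 51 76.
Read back as little-endian, the first byte is least significant, giving 0x7651.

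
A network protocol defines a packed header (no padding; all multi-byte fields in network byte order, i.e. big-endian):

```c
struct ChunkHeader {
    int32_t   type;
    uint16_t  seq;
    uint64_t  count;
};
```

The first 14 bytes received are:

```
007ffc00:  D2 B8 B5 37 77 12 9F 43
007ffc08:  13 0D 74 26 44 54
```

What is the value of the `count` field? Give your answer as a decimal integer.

11476037223974323284

`count` follows `type` (4 B), `seq` (2 B), so it starts at offset 4 + 2 = 6 and occupies 8 bytes.
Bytes at offsets 6..13: 9F 43 13 0D 74 26 44 54.
Big-endian: lowest address holds the most-significant byte.
The bytes are already most-significant first: 0x9F43130D74264454.
0x9F43130D74264454 = 11476037223974323284.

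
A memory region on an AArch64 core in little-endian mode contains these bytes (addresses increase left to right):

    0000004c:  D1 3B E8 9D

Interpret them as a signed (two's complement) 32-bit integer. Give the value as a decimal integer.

-1645724719

In little-endian order the low byte comes first in memory.
Reassemble most-significant byte first: 9D E8 3B D1 → 0x9DE83BD1.
Top bit is set, so as a signed 32-bit value this is 0x9DE83BD1 − 2^32 = -1645724719.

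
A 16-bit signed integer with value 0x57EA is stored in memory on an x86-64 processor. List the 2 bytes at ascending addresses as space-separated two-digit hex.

EA 57

Split into bytes (most-significant first): 57 EA.
In little-endian order the low byte comes first in memory.
So at ascending addresses the bytes are EA 57.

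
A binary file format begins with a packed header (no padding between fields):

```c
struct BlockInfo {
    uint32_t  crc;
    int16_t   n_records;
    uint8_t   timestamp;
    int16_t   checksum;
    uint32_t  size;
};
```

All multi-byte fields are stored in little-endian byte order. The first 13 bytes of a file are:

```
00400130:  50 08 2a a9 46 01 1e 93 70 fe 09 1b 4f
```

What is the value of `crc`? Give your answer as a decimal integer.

`crc` is the first field, at byte offset 0, occupying 4 bytes.
Bytes at offsets 0..3: 50 08 2A A9.
Little-endian: lowest address holds the least-significant byte.
Reassemble most-significant byte first: A9 2A 08 50 → 0xA92A0850.
0xA92A0850 = 2838104144.

2838104144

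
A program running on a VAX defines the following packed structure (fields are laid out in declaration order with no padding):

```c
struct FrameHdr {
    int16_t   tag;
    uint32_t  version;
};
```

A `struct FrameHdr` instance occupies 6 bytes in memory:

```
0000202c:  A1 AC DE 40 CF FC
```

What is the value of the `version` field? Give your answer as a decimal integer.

`version` follows `tag` (2 bytes), so it starts at byte offset 2 and occupies 4 bytes.
Bytes at offsets 2..5: DE 40 CF FC.
Little-endian: lowest address holds the least-significant byte.
Reassemble most-significant byte first: FC CF 40 DE → 0xFCCF40DE.
0xFCCF40DE = 4241440990.

4241440990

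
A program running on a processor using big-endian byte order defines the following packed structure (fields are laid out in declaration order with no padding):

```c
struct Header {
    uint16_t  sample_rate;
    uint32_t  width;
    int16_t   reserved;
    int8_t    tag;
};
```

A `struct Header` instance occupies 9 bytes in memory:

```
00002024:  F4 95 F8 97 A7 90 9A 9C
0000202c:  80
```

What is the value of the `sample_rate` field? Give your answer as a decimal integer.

62613

`sample_rate` is the first field, at byte offset 0, occupying 2 bytes.
Bytes at offsets 0..1: F4 95.
Big-endian stores the most-significant byte at the lowest address.
The bytes are already most-significant first: 0xF495.
0xF495 = 62613.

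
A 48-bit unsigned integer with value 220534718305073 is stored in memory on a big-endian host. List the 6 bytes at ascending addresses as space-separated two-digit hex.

C8 93 3D 8B 93 31

220534718305073 in hexadecimal, padded to 48 bits, is 0xC8933D8B9331.
Split into bytes (most-significant first): C8 93 3D 8B 93 31.
Big-endian: lowest address holds the most-significant byte.
So the memory order matches the most-significant-first order: C8 93 3D 8B 93 31.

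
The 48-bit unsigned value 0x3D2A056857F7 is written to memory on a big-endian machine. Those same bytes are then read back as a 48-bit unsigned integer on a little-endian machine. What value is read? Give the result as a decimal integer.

Stored big-endian, the bytes at ascending addresses are 3D 2A 05 68 57 F7.
Read back as little-endian, the first byte is least significant, giving 0xF75768052A3D.
0xF75768052A3D = 271954779384381.

271954779384381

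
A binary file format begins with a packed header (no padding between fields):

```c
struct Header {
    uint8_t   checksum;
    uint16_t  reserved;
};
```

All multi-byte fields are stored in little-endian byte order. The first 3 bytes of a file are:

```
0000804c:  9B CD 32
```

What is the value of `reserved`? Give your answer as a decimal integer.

`reserved` follows `checksum` (1 byte), so it starts at byte offset 1 and occupies 2 bytes.
Bytes at offsets 1..2: CD 32.
Little-endian: lowest address holds the least-significant byte.
Reassemble most-significant byte first: 32 CD → 0x32CD.
0x32CD = 13005.

13005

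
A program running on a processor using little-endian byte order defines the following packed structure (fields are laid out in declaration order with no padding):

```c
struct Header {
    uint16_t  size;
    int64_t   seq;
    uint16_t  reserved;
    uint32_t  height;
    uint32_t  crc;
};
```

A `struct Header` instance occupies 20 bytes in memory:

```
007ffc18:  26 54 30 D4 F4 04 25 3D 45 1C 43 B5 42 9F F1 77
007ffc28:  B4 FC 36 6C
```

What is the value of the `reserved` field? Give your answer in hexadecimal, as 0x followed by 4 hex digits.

0xB543

`reserved` follows `size` (2 B), `seq` (8 B), so it starts at offset 2 + 8 = 10 and occupies 2 bytes.
Bytes at offsets 10..11: 43 B5.
In little-endian order the low byte comes first in memory.
Reassemble most-significant byte first: B5 43 → 0xB543.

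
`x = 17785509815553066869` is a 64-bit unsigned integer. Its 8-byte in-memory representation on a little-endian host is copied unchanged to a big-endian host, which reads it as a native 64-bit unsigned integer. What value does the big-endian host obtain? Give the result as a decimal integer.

8468811368660914934

17785509815553066869 in 64-bit hexadecimal is 0xF6D2D2F211438775.
Stored little-endian, the bytes at ascending addresses are 75 87 43 11 F2 D2 D2 F6.
Read back as big-endian, the last byte is least significant, giving 0x75874311F2D2D2F6.
0x75874311F2D2D2F6 = 8468811368660914934.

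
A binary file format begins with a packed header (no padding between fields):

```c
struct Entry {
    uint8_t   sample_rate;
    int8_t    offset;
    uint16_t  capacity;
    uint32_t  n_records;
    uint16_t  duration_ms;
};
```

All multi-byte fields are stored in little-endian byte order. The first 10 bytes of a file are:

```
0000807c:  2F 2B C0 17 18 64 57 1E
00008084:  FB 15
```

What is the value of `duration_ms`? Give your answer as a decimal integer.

5627

`duration_ms` follows `sample_rate` (1 B), `offset` (1 B), `capacity` (2 B), `n_records` (4 B), so it starts at offset 1 + 1 + 2 + 4 = 8 and occupies 2 bytes.
Bytes at offsets 8..9: FB 15.
Little-endian: lowest address holds the least-significant byte.
Reassemble most-significant byte first: 15 FB → 0x15FB.
0x15FB = 5627.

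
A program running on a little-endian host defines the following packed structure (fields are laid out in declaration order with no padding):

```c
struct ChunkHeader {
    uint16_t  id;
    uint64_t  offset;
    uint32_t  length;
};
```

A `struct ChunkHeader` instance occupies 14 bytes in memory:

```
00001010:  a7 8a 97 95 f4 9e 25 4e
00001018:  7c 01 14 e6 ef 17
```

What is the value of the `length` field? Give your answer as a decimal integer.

`length` follows `id` (2 B), `offset` (8 B), so it starts at offset 2 + 8 = 10 and occupies 4 bytes.
Bytes at offsets 10..13: 14 E6 EF 17.
Little-endian: lowest address holds the least-significant byte.
Reassemble most-significant byte first: 17 EF E6 14 → 0x17EFE614.
0x17EFE614 = 401597972.

401597972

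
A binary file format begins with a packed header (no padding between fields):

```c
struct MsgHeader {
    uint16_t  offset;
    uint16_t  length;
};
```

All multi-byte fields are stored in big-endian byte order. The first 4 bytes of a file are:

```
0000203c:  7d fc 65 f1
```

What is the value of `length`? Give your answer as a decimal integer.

26097

`length` follows `offset` (2 bytes), so it starts at byte offset 2 and occupies 2 bytes.
Bytes at offsets 2..3: 65 F1.
In big-endian order the high byte comes first in memory.
The bytes are already most-significant first: 0x65F1.
0x65F1 = 26097.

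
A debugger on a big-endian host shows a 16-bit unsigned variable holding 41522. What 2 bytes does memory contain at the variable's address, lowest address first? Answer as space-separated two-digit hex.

41522 in hexadecimal, padded to 16 bits, is 0xA232.
Split into bytes (most-significant first): A2 32.
In big-endian order the high byte comes first in memory.
So the memory order matches the most-significant-first order: A2 32.

A2 32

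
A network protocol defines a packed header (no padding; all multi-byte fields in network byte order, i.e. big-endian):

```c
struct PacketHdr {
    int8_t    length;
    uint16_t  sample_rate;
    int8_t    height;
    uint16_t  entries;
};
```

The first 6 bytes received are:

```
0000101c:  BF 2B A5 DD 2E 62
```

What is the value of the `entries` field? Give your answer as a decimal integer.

11874

`entries` follows `length` (1 B), `sample_rate` (2 B), `height` (1 B), so it starts at offset 1 + 2 + 1 = 4 and occupies 2 bytes.
Bytes at offsets 4..5: 2E 62.
In big-endian order the high byte comes first in memory.
The bytes are already most-significant first: 0x2E62.
0x2E62 = 11874.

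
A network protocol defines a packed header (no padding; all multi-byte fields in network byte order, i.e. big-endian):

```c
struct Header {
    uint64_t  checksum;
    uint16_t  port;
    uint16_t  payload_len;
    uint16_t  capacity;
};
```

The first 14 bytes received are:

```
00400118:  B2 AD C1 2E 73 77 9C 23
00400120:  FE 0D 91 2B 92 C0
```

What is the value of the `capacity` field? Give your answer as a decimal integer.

`capacity` follows `checksum` (8 B), `port` (2 B), `payload_len` (2 B), so it starts at offset 8 + 2 + 2 = 12 and occupies 2 bytes.
Bytes at offsets 12..13: 92 C0.
Big-endian: lowest address holds the most-significant byte.
The bytes are already most-significant first: 0x92C0.
0x92C0 = 37568.

37568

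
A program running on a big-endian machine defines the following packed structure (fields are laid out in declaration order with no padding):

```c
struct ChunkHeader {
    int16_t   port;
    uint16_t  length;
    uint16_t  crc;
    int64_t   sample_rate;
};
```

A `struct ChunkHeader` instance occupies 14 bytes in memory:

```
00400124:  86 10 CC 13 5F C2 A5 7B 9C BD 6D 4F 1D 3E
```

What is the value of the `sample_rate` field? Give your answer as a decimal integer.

-6522447297919378114

`sample_rate` follows `port` (2 B), `length` (2 B), `crc` (2 B), so it starts at offset 2 + 2 + 2 = 6 and occupies 8 bytes.
Bytes at offsets 6..13: A5 7B 9C BD 6D 4F 1D 3E.
Big-endian: lowest address holds the most-significant byte.
The bytes are already most-significant first: 0xA57B9CBD6D4F1D3E.
Top bit is set, so as a signed 64-bit value this is 0xA57B9CBD6D4F1D3E − 2^64 = -6522447297919378114.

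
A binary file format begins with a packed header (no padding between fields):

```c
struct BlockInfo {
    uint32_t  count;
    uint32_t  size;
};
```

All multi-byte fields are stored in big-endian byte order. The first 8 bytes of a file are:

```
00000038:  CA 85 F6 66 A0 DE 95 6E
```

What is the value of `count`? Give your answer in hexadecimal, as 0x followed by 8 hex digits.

`count` is the first field, at byte offset 0, occupying 4 bytes.
Bytes at offsets 0..3: CA 85 F6 66.
In big-endian order the high byte comes first in memory.
The bytes are already most-significant first: 0xCA85F666.

0xCA85F666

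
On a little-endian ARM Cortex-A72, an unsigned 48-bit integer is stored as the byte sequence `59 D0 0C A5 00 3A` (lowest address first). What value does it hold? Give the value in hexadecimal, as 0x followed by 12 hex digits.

0x3A00A50CD059

In little-endian order the low byte comes first in memory.
Reassemble most-significant byte first: 3A 00 A5 0C D0 59 → 0x3A00A50CD059.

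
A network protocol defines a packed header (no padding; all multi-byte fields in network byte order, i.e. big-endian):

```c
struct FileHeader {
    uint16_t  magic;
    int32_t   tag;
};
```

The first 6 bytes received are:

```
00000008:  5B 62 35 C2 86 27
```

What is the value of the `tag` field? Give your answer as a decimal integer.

901940775

`tag` follows `magic` (2 bytes), so it starts at byte offset 2 and occupies 4 bytes.
Bytes at offsets 2..5: 35 C2 86 27.
In big-endian order the high byte comes first in memory.
The bytes are already most-significant first: 0x35C28627.
0x35C28627 = 901940775.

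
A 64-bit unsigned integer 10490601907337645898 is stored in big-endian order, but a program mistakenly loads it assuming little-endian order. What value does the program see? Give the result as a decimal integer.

10490601907337645898 in 64-bit hexadecimal is 0x91961ADA66E54F4A.
Stored big-endian, the bytes at ascending addresses are 91 96 1A DA 66 E5 4F 4A.
Read back as little-endian, the first byte is least significant, giving 0x4A4FE566DA1A9691.
0x4A4FE566DA1A9691 = 5354750711875409553.

5354750711875409553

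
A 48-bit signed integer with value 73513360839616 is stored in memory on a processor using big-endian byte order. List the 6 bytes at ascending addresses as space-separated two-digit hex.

73513360839616 in hexadecimal, padded to 48 bits, is 0x42DC29C253C0.
Split into bytes (most-significant first): 42 DC 29 C2 53 C0.
Big-endian stores the most-significant byte at the lowest address.
So the memory order matches the most-significant-first order: 42 DC 29 C2 53 C0.

42 DC 29 C2 53 C0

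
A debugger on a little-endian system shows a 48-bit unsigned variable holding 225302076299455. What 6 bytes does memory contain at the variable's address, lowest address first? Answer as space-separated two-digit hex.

BF 98 39 3A E9 CC

225302076299455 in hexadecimal, padded to 48 bits, is 0xCCE93A3998BF.
Split into bytes (most-significant first): CC E9 3A 39 98 BF.
In little-endian order the low byte comes first in memory.
So at ascending addresses the bytes are BF 98 39 3A E9 CC.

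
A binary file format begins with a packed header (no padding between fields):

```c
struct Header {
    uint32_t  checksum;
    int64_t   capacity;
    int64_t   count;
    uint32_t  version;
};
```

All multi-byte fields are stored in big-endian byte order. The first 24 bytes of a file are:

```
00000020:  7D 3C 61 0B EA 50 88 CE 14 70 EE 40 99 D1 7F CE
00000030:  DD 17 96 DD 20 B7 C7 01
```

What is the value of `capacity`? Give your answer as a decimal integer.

`capacity` follows `checksum` (4 bytes), so it starts at byte offset 4 and occupies 8 bytes.
Bytes at offsets 4..11: EA 50 88 CE 14 70 EE 40.
In big-endian order the high byte comes first in memory.
The bytes are already most-significant first: 0xEA5088CE1470EE40.
Top bit is set, so as a signed 64-bit value this is 0xEA5088CE1470EE40 − 2^64 = -1562598652009976256.

-1562598652009976256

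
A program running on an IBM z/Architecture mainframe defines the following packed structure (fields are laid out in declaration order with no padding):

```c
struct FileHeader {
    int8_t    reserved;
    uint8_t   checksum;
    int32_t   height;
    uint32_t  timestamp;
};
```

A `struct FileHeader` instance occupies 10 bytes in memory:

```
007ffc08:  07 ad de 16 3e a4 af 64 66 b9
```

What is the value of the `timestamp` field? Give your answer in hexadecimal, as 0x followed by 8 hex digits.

0xAF6466B9

`timestamp` follows `reserved` (1 B), `checksum` (1 B), `height` (4 B), so it starts at offset 1 + 1 + 4 = 6 and occupies 4 bytes.
Bytes at offsets 6..9: AF 64 66 B9.
In big-endian order the high byte comes first in memory.
The bytes are already most-significant first: 0xAF6466B9.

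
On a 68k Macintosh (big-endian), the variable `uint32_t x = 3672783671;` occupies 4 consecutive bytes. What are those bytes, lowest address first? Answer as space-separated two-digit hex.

3672783671 in hexadecimal, padded to 32 bits, is 0xDAEA3B37.
Split into bytes (most-significant first): DA EA 3B 37.
In big-endian order the high byte comes first in memory.
So the memory order matches the most-significant-first order: DA EA 3B 37.

DA EA 3B 37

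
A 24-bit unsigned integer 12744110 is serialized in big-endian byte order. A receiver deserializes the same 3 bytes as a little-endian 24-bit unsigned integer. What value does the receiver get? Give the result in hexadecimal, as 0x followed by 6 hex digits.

12744110 in 24-bit hexadecimal is 0xC275AE.
Stored big-endian, the bytes at ascending addresses are C2 75 AE.
Read back as little-endian, the first byte is least significant, giving 0xAE75C2.

0xAE75C2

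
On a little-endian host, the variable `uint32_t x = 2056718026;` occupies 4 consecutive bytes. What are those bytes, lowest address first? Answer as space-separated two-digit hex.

CA 06 97 7A

2056718026 in hexadecimal, padded to 32 bits, is 0x7A9706CA.
Split into bytes (most-significant first): 7A 97 06 CA.
Little-endian: lowest address holds the least-significant byte.
So at ascending addresses the bytes are CA 06 97 7A.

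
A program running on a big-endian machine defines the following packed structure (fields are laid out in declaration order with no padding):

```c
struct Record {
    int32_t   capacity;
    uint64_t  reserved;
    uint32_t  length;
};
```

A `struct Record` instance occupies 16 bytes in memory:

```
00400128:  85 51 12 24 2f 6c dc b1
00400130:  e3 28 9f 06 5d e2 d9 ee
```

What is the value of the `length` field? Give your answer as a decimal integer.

1575148014

`length` follows `capacity` (4 B), `reserved` (8 B), so it starts at offset 4 + 8 = 12 and occupies 4 bytes.
Bytes at offsets 12..15: 5D E2 D9 EE.
Big-endian: lowest address holds the most-significant byte.
The bytes are already most-significant first: 0x5DE2D9EE.
0x5DE2D9EE = 1575148014.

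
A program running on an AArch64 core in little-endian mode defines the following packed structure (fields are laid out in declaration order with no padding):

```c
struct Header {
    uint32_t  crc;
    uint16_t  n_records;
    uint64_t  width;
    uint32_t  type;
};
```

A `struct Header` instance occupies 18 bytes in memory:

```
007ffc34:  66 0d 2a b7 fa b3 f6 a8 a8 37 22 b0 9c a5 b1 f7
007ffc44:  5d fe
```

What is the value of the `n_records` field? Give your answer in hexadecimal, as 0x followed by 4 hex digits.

0xB3FA

`n_records` follows `crc` (4 bytes), so it starts at byte offset 4 and occupies 2 bytes.
Bytes at offsets 4..5: FA B3.
Little-endian stores the least-significant byte at the lowest address.
Reassemble most-significant byte first: B3 FA → 0xB3FA.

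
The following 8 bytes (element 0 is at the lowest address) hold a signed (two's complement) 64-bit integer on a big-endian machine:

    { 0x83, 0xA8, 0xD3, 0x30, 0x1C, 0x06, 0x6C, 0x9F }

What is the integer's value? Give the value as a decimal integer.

-8959679255071527777

Big-endian stores the most-significant byte at the lowest address.
The bytes are already most-significant first: 0x83A8D3301C066C9F.
Top bit is set, so as a signed 64-bit value this is 0x83A8D3301C066C9F − 2^64 = -8959679255071527777.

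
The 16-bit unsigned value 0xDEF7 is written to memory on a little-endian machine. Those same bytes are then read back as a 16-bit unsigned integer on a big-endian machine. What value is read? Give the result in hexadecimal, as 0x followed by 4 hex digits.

0xF7DE

Stored little-endian, the bytes at ascending addresses are F7 DE.
Read back as big-endian, the last byte is least significant, giving 0xF7DE.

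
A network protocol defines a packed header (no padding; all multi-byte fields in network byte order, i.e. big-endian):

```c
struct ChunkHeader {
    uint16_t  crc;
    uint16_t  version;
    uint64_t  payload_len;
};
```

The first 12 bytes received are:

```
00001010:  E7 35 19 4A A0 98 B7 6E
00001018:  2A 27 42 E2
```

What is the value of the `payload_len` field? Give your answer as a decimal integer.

11572200926309991138

`payload_len` follows `crc` (2 B), `version` (2 B), so it starts at offset 2 + 2 = 4 and occupies 8 bytes.
Bytes at offsets 4..11: A0 98 B7 6E 2A 27 42 E2.
Big-endian stores the most-significant byte at the lowest address.
The bytes are already most-significant first: 0xA098B76E2A2742E2.
0xA098B76E2A2742E2 = 11572200926309991138.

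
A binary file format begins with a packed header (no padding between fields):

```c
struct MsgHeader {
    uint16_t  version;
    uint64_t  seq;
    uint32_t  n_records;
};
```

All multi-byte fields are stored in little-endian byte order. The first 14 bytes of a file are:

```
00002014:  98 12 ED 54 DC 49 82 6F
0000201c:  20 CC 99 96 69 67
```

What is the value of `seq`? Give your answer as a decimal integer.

`seq` follows `version` (2 bytes), so it starts at byte offset 2 and occupies 8 bytes.
Bytes at offsets 2..9: ED 54 DC 49 82 6F 20 CC.
Little-endian stores the least-significant byte at the lowest address.
Reassemble most-significant byte first: CC 20 6F 82 49 DC 54 ED → 0xCC206F8249DC54ED.
0xCC206F8249DC54ED = 14708878988367647981.

14708878988367647981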